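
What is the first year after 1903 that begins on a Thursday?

1914

Jan 1 advances by 2 weekdays after a leap year and by 1 after a common year.
1903: Jan 1 is Thursday.
1904: Friday (leap)
1905: Sunday
1906: Monday
1907: Tuesday
1908: Wednesday (leap)
1909: Friday
1910: Saturday
1911: Sunday
1912: Monday (leap)
1913: Wednesday
1914: Thursday
1914 begins on a Thursday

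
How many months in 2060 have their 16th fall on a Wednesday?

1

Check the 16th of each month of 2060: Jan 16: Fri, Feb 16: Mon, Mar 16: Tue, Apr 16: Fri, May 16: Sun, Jun 16: Wed, Jul 16: Fri, Aug 16: Mon, Sep 16: Thu, Oct 16: Sat, Nov 16: Tue, Dec 16: Thu.
Wednesday occurs in June — 1 month.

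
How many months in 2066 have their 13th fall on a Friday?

1

Check the 13th of each month of 2066: Jan 13: Wed, Feb 13: Sat, Mar 13: Sat, Apr 13: Tue, May 13: Thu, Jun 13: Sun, Jul 13: Tue, Aug 13: Fri, Sep 13: Mon, Oct 13: Wed, Nov 13: Sat, Dec 13: Mon.
Friday occurs in August — 1 month.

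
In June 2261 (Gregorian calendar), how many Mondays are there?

4

June 2261 has 30 days and begins on Saturday.
The first Monday is June 3.
Mondays fall on 3, 10, 17, 24 — that's 4.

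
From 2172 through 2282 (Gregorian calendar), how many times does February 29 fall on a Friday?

3

Leap years in 2172–2282: 27 of them.
Feb 29 weekday advances by 5 (mod 7) from one leap year to the next four years later (or differs when a century non-leap intervenes).
Leap-day weekdays: 2172:Sat 2176:Thu 2180:Tue 2184:Sun 2188:Fri✓ 2192:Wed 2196:Mon 2204:Wed 2208:Mon 2212:Sat 2216:Thu 2220:Tue 2224:Sun 2228:Fri✓ 2232:Wed 2236:Mon 2240:Sat 2244:Thu 2248:Tue 2252:Sun 2256:Fri✓ 2260:Wed 2264:Mon 2268:Sat 2272:Thu 2276:Tue 2280:Sun
Friday: 2188, 2228, 2256 → 3.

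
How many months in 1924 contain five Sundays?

A month of length L has five Sundays iff its first Sunday is on day ≤ L−28 (so day 1–3 in a 31-day month, 1–2 in a 30-day month, day 1 in a leap February).
Checking each month of 1924: Jan starts Tue (31d); Feb starts Fri (29d); Mar starts Sat (31d) ✓; Apr starts Tue (30d); May starts Thu (31d); Jun starts Sun (30d) ✓; Jul starts Tue (31d); Aug starts Fri (31d) ✓; Sep starts Mon (30d); Oct starts Wed (31d); Nov starts Sat (30d) ✓; Dec starts Mon (31d).
Five-Sunday months: March, June, August, November → 4.

4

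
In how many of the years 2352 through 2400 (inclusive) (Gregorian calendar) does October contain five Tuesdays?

October has 31 days; it has five Tuesdays when Tuesday falls among the first (month-length − 28) days — i.e. when October 1 is one of Tuesday/Monday/Sunday.
October 1 by year: 2352:Wed 2353:Thu 2354:Fri 2355:Sat 2356:Mon✓ 2357:Tue✓ 2358:Wed 2359:Thu 2360:Sat 2361:Sun✓ 2362:Mon✓ 2363:Tue✓ 2364:Thu 2365:Fri 2366:Sat …(19 more)… 2386:Wed 2387:Thu 2388:Sat 2389:Sun✓ 2390:Mon✓ 2391:Tue✓ 2392:Thu 2393:Fri 2394:Sat 2395:Sun✓ 2396:Tue✓ 2397:Wed 2398:Thu 2399:Fri 2400:Sun✓
Years with five Tuesdays: 2356, 2357, 2361, 2362, 2363, 2367, 2368, 2372, 2373, 2374, 2378, 2379, 2384, 2385, 2389, 2390, 2391, 2395, 2396, 2400 → 20.

20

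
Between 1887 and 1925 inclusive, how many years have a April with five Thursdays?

April has 30 days; it has five Thursdays when Thursday falls among the first (month-length − 28) days — i.e. when April 1 is one of Thursday/Wednesday.
April 1 by year: 1887:Fri 1888:Sun 1889:Mon 1890:Tue 1891:Wed✓ 1892:Fri 1893:Sat 1894:Sun 1895:Mon 1896:Wed✓ 1897:Thu✓ 1898:Fri 1899:Sat 1900:Sun 1901:Mon …(9 more)… 1911:Sat 1912:Mon 1913:Tue 1914:Wed✓ 1915:Thu✓ 1916:Sat 1917:Sun 1918:Mon 1919:Tue 1920:Thu✓ 1921:Fri 1922:Sat 1923:Sun 1924:Tue 1925:Wed✓
Years with five Thursdays: 1891, 1896, 1897, 1903, 1908, 1909, 1914, 1915, 1920, 1925 → 10.

10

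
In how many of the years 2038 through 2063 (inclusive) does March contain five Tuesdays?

March has 31 days; it has five Tuesdays when Tuesday falls among the first (month-length − 28) days — i.e. when March 1 is one of Tuesday/Monday/Sunday.
March 1 by year: 2038:Mon✓ 2039:Tue✓ 2040:Thu 2041:Fri 2042:Sat 2043:Sun✓ 2044:Tue✓ 2045:Wed 2046:Thu 2047:Fri 2048:Sun✓ 2049:Mon✓ 2050:Tue✓ 2051:Wed 2052:Fri 2053:Sat 2054:Sun✓ 2055:Mon✓ 2056:Wed 2057:Thu 2058:Fri 2059:Sat 2060:Mon✓ 2061:Tue✓ 2062:Wed 2063:Thu
Years with five Tuesdays: 2038, 2039, 2043, 2044, 2048, 2049, 2050, 2054, 2055, 2060, 2061 → 11.

11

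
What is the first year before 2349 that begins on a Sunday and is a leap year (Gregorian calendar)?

Jan 1 advances by 2 weekdays after a leap year and by 1 after a common year.
2349: Jan 1 is Saturday.
2348: Thursday (leap)
2347: Wednesday
2346: Tuesday
2345: Monday
2344: Saturday (leap)
2343: Friday
2342: Thursday
2341: Wednesday
2340: Monday (leap)
2339: Sunday
2338: Saturday
2337: Friday
2336: Wednesday (leap)
2335: Tuesday
2334: Monday
2333: Sunday
2332: Friday (leap)
2331: Thursday
2330: Wednesday
2329: Tuesday
2328: Sunday (leap)
2328 begins on a Sunday and is a leap year.

2328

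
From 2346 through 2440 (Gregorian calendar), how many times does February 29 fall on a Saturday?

3

Leap years in 2346–2440: 24 of them.
Feb 29 weekday advances by 5 (mod 7) from one leap year to the next four years later (or differs when a century non-leap intervenes).
Leap-day weekdays: 2348:Sun 2352:Fri 2356:Wed 2360:Mon 2364:Sat✓ 2368:Thu 2372:Tue 2376:Sun 2380:Fri 2384:Wed 2388:Mon 2392:Sat✓ 2396:Thu 2400:Tue 2404:Sun 2408:Fri 2412:Wed 2416:Mon 2420:Sat✓ 2424:Thu 2428:Tue 2432:Sun 2436:Fri 2440:Wed
Saturday: 2364, 2392, 2420 → 3.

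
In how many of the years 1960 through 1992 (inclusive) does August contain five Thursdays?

15

August has 31 days; it has five Thursdays when Thursday falls among the first (month-length − 28) days — i.e. when August 1 is one of Thursday/Wednesday/Tuesday.
August 1 by year: 1960:Mon 1961:Tue✓ 1962:Wed✓ 1963:Thu✓ 1964:Sat 1965:Sun 1966:Mon 1967:Tue✓ 1968:Thu✓ 1969:Fri 1970:Sat 1971:Sun 1972:Tue✓ 1973:Wed✓ 1974:Thu✓ …(3 more)… 1978:Tue✓ 1979:Wed✓ 1980:Fri 1981:Sat 1982:Sun 1983:Mon 1984:Wed✓ 1985:Thu✓ 1986:Fri 1987:Sat 1988:Mon 1989:Tue✓ 1990:Wed✓ 1991:Thu✓ 1992:Sat
Years with five Thursdays: 1961, 1962, 1963, 1967, 1968, 1972, 1973, 1974, 1978, 1979, 1984, 1985, 1989, 1990, 1991 → 15.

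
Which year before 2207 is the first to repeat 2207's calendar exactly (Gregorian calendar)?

2201

Two years share a calendar iff Jan 1 falls on the same weekday and both are leap or both are common. 2207: Jan 1 is Thursday, common year.
2206: Jan 1 Wednesday, common
2205: Jan 1 Tuesday, common
2204: Jan 1 Sunday, leap
2203: Jan 1 Saturday, common
2202: Jan 1 Friday, common
2201: Jan 1 Thursday, common
2201 matches on both conditions.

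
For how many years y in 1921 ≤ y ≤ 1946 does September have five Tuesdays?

September has 30 days; it has five Tuesdays when Tuesday falls among the first (month-length − 28) days — i.e. when September 1 is one of Tuesday/Monday.
September 1 by year: 1921:Thu 1922:Fri 1923:Sat 1924:Mon✓ 1925:Tue✓ 1926:Wed 1927:Thu 1928:Sat 1929:Sun 1930:Mon✓ 1931:Tue✓ 1932:Thu 1933:Fri 1934:Sat 1935:Sun 1936:Tue✓ 1937:Wed 1938:Thu 1939:Fri 1940:Sun 1941:Mon✓ 1942:Tue✓ 1943:Wed 1944:Fri 1945:Sat 1946:Sun
Years with five Tuesdays: 1924, 1925, 1930, 1931, 1936, 1941, 1942 → 7.

7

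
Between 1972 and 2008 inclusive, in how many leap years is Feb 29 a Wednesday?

Leap years in 1972–2008: 10 of them.
Feb 29 weekday advances by 5 (mod 7) from one leap year to the next four years later (or differs when a century non-leap intervenes).
Leap-day weekdays: 1972:Tue 1976:Sun 1980:Fri 1984:Wed✓ 1988:Mon 1992:Sat 1996:Thu 2000:Tue 2004:Sun 2008:Fri
Wednesday: 1984 → 1.

1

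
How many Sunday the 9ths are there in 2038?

Check the 9th of each month of 2038: Jan 9: Sat, Feb 9: Tue, Mar 9: Tue, Apr 9: Fri, May 9: Sun, Jun 9: Wed, Jul 9: Fri, Aug 9: Mon, Sep 9: Thu, Oct 9: Sat, Nov 9: Tue, Dec 9: Thu.
Sunday occurs in May — 1 month.

1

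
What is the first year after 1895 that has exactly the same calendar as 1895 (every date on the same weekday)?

Two years share a calendar iff Jan 1 falls on the same weekday and both are leap or both are common. 1895: Jan 1 is Tuesday, common year.
1896: Jan 1 Wednesday, leap
1897: Jan 1 Friday, common
1898: Jan 1 Saturday, common
1899: Jan 1 Sunday, common
1900: Jan 1 Monday, common
1901: Jan 1 Tuesday, common
1901 matches on both conditions.

1901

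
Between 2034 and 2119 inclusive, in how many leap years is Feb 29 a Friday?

Leap years in 2034–2119: 20 of them.
Feb 29 weekday advances by 5 (mod 7) from one leap year to the next four years later (or differs when a century non-leap intervenes).
Leap-day weekdays: 2036:Fri✓ 2040:Wed 2044:Mon 2048:Sat 2052:Thu 2056:Tue 2060:Sun 2064:Fri✓ 2068:Wed 2072:Mon 2076:Sat 2080:Thu 2084:Tue 2088:Sun 2092:Fri✓ 2096:Wed 2104:Fri✓ 2108:Wed 2112:Mon 2116:Sat
Friday: 2036, 2064, 2092, 2104 → 4.

4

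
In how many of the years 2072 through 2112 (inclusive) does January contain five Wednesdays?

January has 31 days; it has five Wednesdays when Wednesday falls among the first (month-length − 28) days — i.e. when January 1 is one of Wednesday/Tuesday/Monday.
January 1 by year: 2072:Fri 2073:Sun 2074:Mon✓ 2075:Tue✓ 2076:Wed✓ 2077:Fri 2078:Sat 2079:Sun 2080:Mon✓ 2081:Wed✓ 2082:Thu 2083:Fri 2084:Sat 2085:Mon✓ 2086:Tue✓ …(11 more)… 2098:Wed✓ 2099:Thu 2100:Fri 2101:Sat 2102:Sun 2103:Mon✓ 2104:Tue✓ 2105:Thu 2106:Fri 2107:Sat 2108:Sun 2109:Tue✓ 2110:Wed✓ 2111:Thu 2112:Fri
Years with five Wednesdays: 2074, 2075, 2076, 2080, 2081, 2085, 2086, 2087, 2091, 2092, 2097, 2098, 2103, 2104, 2109, 2110 → 16.

16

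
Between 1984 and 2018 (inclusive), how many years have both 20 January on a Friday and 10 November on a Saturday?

Check each year's weekday for 20 January and 10 November:
  1984: Fri/Sat ✓  1985: Sun/Sun  1986: Mon/Mon  1987: Tue/Tue  1988: Wed/Thu  1989: Fri/Fri  1990: Sat/Sat  1991: Sun/Sun  1992: Mon/Tue  1993: Wed/Wed  1994: Thu/Thu  1995: Fri/Fri  1996: Sat/Sun  1997: Mon/Mon  …(7 more)…  2005: Thu/Thu  2006: Fri/Fri  2007: Sat/Sat  2008: Sun/Mon  2009: Tue/Tue  2010: Wed/Wed  2011: Thu/Thu  2012: Fri/Sat ✓  2013: Sun/Sun  2014: Mon/Mon  2015: Tue/Tue  2016: Wed/Thu  2017: Fri/Fri  2018: Sat/Sat
Both conditions hold in: 1984, 2012 — 2.

2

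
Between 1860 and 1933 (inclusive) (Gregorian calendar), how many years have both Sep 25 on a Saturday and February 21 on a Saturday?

2

Check each year's weekday for Sep 25 and February 21:
  1860: Tue/Tue  1861: Wed/Thu  1862: Thu/Fri  1863: Fri/Sat  1864: Sun/Sun  1865: Mon/Tue  1866: Tue/Wed  1867: Wed/Thu  1868: Fri/Fri  1869: Sat/Sun  1870: Sun/Mon  1871: Mon/Tue  1872: Wed/Wed  1873: Thu/Fri  …(46 more)…  1920: Sat/Sat ✓  1921: Sun/Mon  1922: Mon/Tue  1923: Tue/Wed  1924: Thu/Thu  1925: Fri/Sat  1926: Sat/Sun  1927: Sun/Mon  1928: Tue/Tue  1929: Wed/Thu  1930: Thu/Fri  1931: Fri/Sat  1932: Sun/Sun  1933: Mon/Tue
Both conditions hold in: 1880, 1920 — 2.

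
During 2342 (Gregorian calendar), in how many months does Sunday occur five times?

A month of length L has five Sundays iff its first Sunday is on day ≤ L−28 (so day 1–3 in a 31-day month, 1–2 in a 30-day month, day 1 in a leap February).
Checking each month of 2342: Jan starts Thu (31d); Feb starts Sun (28d); Mar starts Sun (31d) ✓; Apr starts Wed (30d); May starts Fri (31d) ✓; Jun starts Mon (30d); Jul starts Wed (31d); Aug starts Sat (31d) ✓; Sep starts Tue (30d); Oct starts Thu (31d); Nov starts Sun (30d) ✓; Dec starts Tue (31d).
Five-Sunday months: March, May, August, November → 4.

4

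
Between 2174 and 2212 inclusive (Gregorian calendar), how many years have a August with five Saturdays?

August has 31 days; it has five Saturdays when Saturday falls among the first (month-length − 28) days — i.e. when August 1 is one of Saturday/Friday/Thursday.
August 1 by year: 2174:Mon 2175:Tue 2176:Thu✓ 2177:Fri✓ 2178:Sat✓ 2179:Sun 2180:Tue 2181:Wed 2182:Thu✓ 2183:Fri✓ 2184:Sun 2185:Mon 2186:Tue 2187:Wed 2188:Fri✓ …(9 more)… 2198:Wed 2199:Thu✓ 2200:Fri✓ 2201:Sat✓ 2202:Sun 2203:Mon 2204:Wed 2205:Thu✓ 2206:Fri✓ 2207:Sat✓ 2208:Mon 2209:Tue 2210:Wed 2211:Thu✓ 2212:Sat✓
Years with five Saturdays: 2176, 2177, 2178, 2182, 2183, 2188, 2189, 2193, 2194, 2195, 2199, 2200, 2201, 2205, 2206, 2207, 2211, 2212 → 18.

18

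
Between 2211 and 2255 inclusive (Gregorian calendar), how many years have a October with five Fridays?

October has 31 days; it has five Fridays when Friday falls among the first (month-length − 28) days — i.e. when October 1 is one of Friday/Thursday/Wednesday.
October 1 by year: 2211:Tue 2212:Thu✓ 2213:Fri✓ 2214:Sat 2215:Sun 2216:Tue 2217:Wed✓ 2218:Thu✓ 2219:Fri✓ 2220:Sun 2221:Mon 2222:Tue 2223:Wed✓ 2224:Fri✓ 2225:Sat …(15 more)… 2241:Fri✓ 2242:Sat 2243:Sun 2244:Tue 2245:Wed✓ 2246:Thu✓ 2247:Fri✓ 2248:Sun 2249:Mon 2250:Tue 2251:Wed✓ 2252:Fri✓ 2253:Sat 2254:Sun 2255:Mon
Years with five Fridays: 2212, 2213, 2217, 2218, 2219, 2223, 2224, 2228, 2229, 2230, 2234, 2235, 2240, 2241, 2245, 2246, 2247, 2251, 2252 → 19.

19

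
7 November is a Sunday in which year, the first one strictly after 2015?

2021

From one year to the next, a fixed date's weekday advances by 1, or by 2 when a Feb 29 lies between the two dates.
2015: November 7 is Saturday.
2016: Monday (+2)
2017: Tuesday (+1)
2018: Wednesday (+1)
2019: Thursday (+1)
2020: Saturday (+2)
2021: Sunday (+1)
7 November falls on a Sunday in 2021.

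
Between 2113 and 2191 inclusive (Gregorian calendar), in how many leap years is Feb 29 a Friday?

Leap years in 2113–2191: 19 of them.
Feb 29 weekday advances by 5 (mod 7) from one leap year to the next four years later (or differs when a century non-leap intervenes).
Leap-day weekdays: 2116:Sat 2120:Thu 2124:Tue 2128:Sun 2132:Fri✓ 2136:Wed 2140:Mon 2144:Sat 2148:Thu 2152:Tue 2156:Sun 2160:Fri✓ 2164:Wed 2168:Mon 2172:Sat 2176:Thu 2180:Tue 2184:Sun 2188:Fri✓
Friday: 2132, 2160, 2188 → 3.

3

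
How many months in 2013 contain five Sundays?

4

A month of length L has five Sundays iff its first Sunday is on day ≤ L−28 (so day 1–3 in a 31-day month, 1–2 in a 30-day month, day 1 in a leap February).
Checking each month of 2013: Jan starts Tue (31d); Feb starts Fri (28d); Mar starts Fri (31d) ✓; Apr starts Mon (30d); May starts Wed (31d); Jun starts Sat (30d) ✓; Jul starts Mon (31d); Aug starts Thu (31d); Sep starts Sun (30d) ✓; Oct starts Tue (31d); Nov starts Fri (30d); Dec starts Sun (31d) ✓.
Five-Sunday months: March, June, September, December → 4.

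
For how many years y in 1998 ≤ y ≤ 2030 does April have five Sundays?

10

April has 30 days; it has five Sundays when Sunday falls among the first (month-length − 28) days — i.e. when April 1 is one of Sunday/Saturday.
April 1 by year: 1998:Wed 1999:Thu 2000:Sat✓ 2001:Sun✓ 2002:Mon 2003:Tue 2004:Thu 2005:Fri 2006:Sat✓ 2007:Sun✓ 2008:Tue 2009:Wed 2010:Thu 2011:Fri 2012:Sun✓ …(3 more)… 2016:Fri 2017:Sat✓ 2018:Sun✓ 2019:Mon 2020:Wed 2021:Thu 2022:Fri 2023:Sat✓ 2024:Mon 2025:Tue 2026:Wed 2027:Thu 2028:Sat✓ 2029:Sun✓ 2030:Mon
Years with five Sundays: 2000, 2001, 2006, 2007, 2012, 2017, 2018, 2023, 2028, 2029 → 10.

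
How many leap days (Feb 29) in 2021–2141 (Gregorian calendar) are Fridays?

5

Leap years in 2021–2141: 29 of them.
Feb 29 weekday advances by 5 (mod 7) from one leap year to the next four years later (or differs when a century non-leap intervenes).
Leap-day weekdays: 2024:Thu 2028:Tue 2032:Sun 2036:Fri✓ 2040:Wed 2044:Mon 2048:Sat 2052:Thu 2056:Tue 2060:Sun 2064:Fri✓ 2068:Wed 2072:Mon …(3 more)… 2088:Sun 2092:Fri✓ 2096:Wed 2104:Fri✓ 2108:Wed 2112:Mon 2116:Sat 2120:Thu 2124:Tue 2128:Sun 2132:Fri✓ 2136:Wed 2140:Mon
Friday: 2036, 2064, 2092, 2104, 2132 → 5.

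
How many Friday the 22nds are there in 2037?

Check the 22nd of each month of 2037: Jan 22: Thu, Feb 22: Sun, Mar 22: Sun, Apr 22: Wed, May 22: Fri, Jun 22: Mon, Jul 22: Wed, Aug 22: Sat, Sep 22: Tue, Oct 22: Thu, Nov 22: Sun, Dec 22: Tue.
Friday occurs in May — 1 month.

1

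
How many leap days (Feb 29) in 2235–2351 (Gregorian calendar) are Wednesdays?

3

Leap years in 2235–2351: 28 of them.
Feb 29 weekday advances by 5 (mod 7) from one leap year to the next four years later (or differs when a century non-leap intervenes).
Leap-day weekdays: 2236:Mon 2240:Sat 2244:Thu 2248:Tue 2252:Sun 2256:Fri 2260:Wed✓ 2264:Mon 2268:Sat 2272:Thu 2276:Tue 2280:Sun 2284:Fri 2288:Wed✓ 2292:Mon 2296:Sat 2304:Mon 2308:Sat 2312:Thu 2316:Tue 2320:Sun 2324:Fri 2328:Wed✓ 2332:Mon 2336:Sat 2340:Thu 2344:Tue 2348:Sun
Wednesday: 2260, 2288, 2328 → 3.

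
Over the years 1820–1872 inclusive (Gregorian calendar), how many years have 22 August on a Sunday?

7

Track 22 August's weekday year by year (advancing +1, or +2 across a Feb 29):
  1820: Tue  1821: Wed (+1)  1822: Thu (+1)  1823: Fri (+1)  1824: Sun (+2) ✓
  1825: Mon (+1)  1826: Tue (+1)  1827: Wed (+1)  1828: Fri (+2)  1829: Sat (+1)
  1830: Sun (+1) ✓  1831: Mon (+1)  1832: Wed (+2)  1833: Thu (+1)  … (25 more years) …
  1859: Mon (+1)  1860: Wed (+2)  1861: Thu (+1)  1862: Fri (+1)  1863: Sat (+1)
  1864: Mon (+2)  1865: Tue (+1)  1866: Wed (+1)  1867: Thu (+1)  1868: Sat (+2)
  1869: Sun (+1) ✓  1870: Mon (+1)  1871: Tue (+1)  1872: Thu (+2)
Sunday years: 1824, 1830, 1841, 1847, 1852, 1858, 1869 — 7 in total.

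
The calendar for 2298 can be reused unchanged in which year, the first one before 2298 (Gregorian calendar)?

Two years share a calendar iff Jan 1 falls on the same weekday and both are leap or both are common. 2298: Jan 1 is Saturday, common year.
2297: Jan 1 Friday, common
2296: Jan 1 Wednesday, leap
2295: Jan 1 Tuesday, common
2294: Jan 1 Monday, common
2293: Jan 1 Sunday, common
2292: Jan 1 Friday, leap
2291: Jan 1 Thursday, common
2290: Jan 1 Wednesday, common
2289: Jan 1 Tuesday, common
2288: Jan 1 Sunday, leap
2287: Jan 1 Saturday, common
2287 matches on both conditions.

2287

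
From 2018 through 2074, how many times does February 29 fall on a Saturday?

Leap years in 2018–2074: 14 of them.
Feb 29 weekday advances by 5 (mod 7) from one leap year to the next four years later (or differs when a century non-leap intervenes).
Leap-day weekdays: 2020:Sat✓ 2024:Thu 2028:Tue 2032:Sun 2036:Fri 2040:Wed 2044:Mon 2048:Sat✓ 2052:Thu 2056:Tue 2060:Sun 2064:Fri 2068:Wed 2072:Mon
Saturday: 2020, 2048 → 2.

2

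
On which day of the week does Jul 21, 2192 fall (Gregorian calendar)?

Saturday

January 1, 2192 is a Sunday.
July 21 is day 203 of the year, i.e. 202 days after Jan 1.
202 mod 7 = 6, so advance 6 weekdays from Sunday: Saturday.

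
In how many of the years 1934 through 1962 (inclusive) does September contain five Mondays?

September has 30 days; it has five Mondays when Monday falls among the first (month-length − 28) days — i.e. when September 1 is one of Monday/Sunday.
September 1 by year: 1934:Sat 1935:Sun✓ 1936:Tue 1937:Wed 1938:Thu 1939:Fri 1940:Sun✓ 1941:Mon✓ 1942:Tue 1943:Wed 1944:Fri 1945:Sat 1946:Sun✓ 1947:Mon✓ 1948:Wed 1949:Thu 1950:Fri 1951:Sat 1952:Mon✓ 1953:Tue 1954:Wed 1955:Thu 1956:Sat 1957:Sun✓ 1958:Mon✓ 1959:Tue 1960:Thu 1961:Fri 1962:Sat
Years with five Mondays: 1935, 1940, 1941, 1946, 1947, 1952, 1957, 1958 → 8.

8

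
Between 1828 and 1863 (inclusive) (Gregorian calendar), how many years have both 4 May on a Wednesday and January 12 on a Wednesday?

4

Check each year's weekday for 4 May and January 12:
  1828: Sun/Sat  1829: Mon/Mon  1830: Tue/Tue  1831: Wed/Wed ✓  1832: Fri/Thu  1833: Sat/Sat  1834: Sun/Sun  1835: Mon/Mon  1836: Wed/Tue  1837: Thu/Thu  1838: Fri/Fri  1839: Sat/Sat  1840: Mon/Sun  1841: Tue/Tue  …(8 more)…  1850: Sat/Sat  1851: Sun/Sun  1852: Tue/Mon  1853: Wed/Wed ✓  1854: Thu/Thu  1855: Fri/Fri  1856: Sun/Sat  1857: Mon/Mon  1858: Tue/Tue  1859: Wed/Wed ✓  1860: Fri/Thu  1861: Sat/Sat  1862: Sun/Sun  1863: Mon/Mon
Both conditions hold in: 1831, 1842, 1853, 1859 — 4.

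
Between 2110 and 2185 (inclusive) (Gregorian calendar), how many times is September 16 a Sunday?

10

Track September 16's weekday year by year (advancing +1, or +2 across a Feb 29):
  2110: Tue  2111: Wed (+1)  2112: Fri (+2)  2113: Sat (+1)  2114: Sun (+1) ✓
  2115: Mon (+1)  2116: Wed (+2)  2117: Thu (+1)  2118: Fri (+1)  2119: Sat (+1)
  2120: Mon (+2)  2121: Tue (+1)  2122: Wed (+1)  2123: Thu (+1)  … (48 more years) …
  2172: Wed (+2)  2173: Thu (+1)  2174: Fri (+1)  2175: Sat (+1)  2176: Mon (+2)
  2177: Tue (+1)  2178: Wed (+1)  2179: Thu (+1)  2180: Sat (+2)  2181: Sun (+1) ✓
  2182: Mon (+1)  2183: Tue (+1)  2184: Thu (+2)  2185: Fri (+1)
Sunday years: 2114, 2125, 2131, 2136, 2142, 2153, 2159, 2164, 2170, 2181 — 10 in total.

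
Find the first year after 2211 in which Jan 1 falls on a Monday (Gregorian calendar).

2216

Jan 1 advances by 2 weekdays after a leap year and by 1 after a common year.
2211: Jan 1 is Tuesday.
2212: Wednesday (leap)
2213: Friday
2214: Saturday
2215: Sunday
2216: Monday (leap)
2216 begins on a Monday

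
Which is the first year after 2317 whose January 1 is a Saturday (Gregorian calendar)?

2321

Jan 1 advances by 2 weekdays after a leap year and by 1 after a common year.
2317: Jan 1 is Monday.
2318: Tuesday
2319: Wednesday
2320: Thursday (leap)
2321: Saturday
2321 begins on a Saturday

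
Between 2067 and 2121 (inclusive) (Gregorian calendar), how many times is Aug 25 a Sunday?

Track Aug 25's weekday year by year (advancing +1, or +2 across a Feb 29):
  2067: Thu  2068: Sat (+2)  2069: Sun (+1) ✓  2070: Mon (+1)  2071: Tue (+1)
  2072: Thu (+2)  2073: Fri (+1)  2074: Sat (+1)  2075: Sun (+1) ✓  2076: Tue (+2)
  2077: Wed (+1)  2078: Thu (+1)  2079: Fri (+1)  2080: Sun (+2) ✓  … (27 more years) …
  2108: Sat (+2)  2109: Sun (+1) ✓  2110: Mon (+1)  2111: Tue (+1)  2112: Thu (+2)
  2113: Fri (+1)  2114: Sat (+1)  2115: Sun (+1) ✓  2116: Tue (+2)  2117: Wed (+1)
  2118: Thu (+1)  2119: Fri (+1)  2120: Sun (+2) ✓  2121: Mon (+1)
Sunday years: 2069, 2075, 2080, 2086, 2097, 2109, 2115, 2120 — 8 in total.

8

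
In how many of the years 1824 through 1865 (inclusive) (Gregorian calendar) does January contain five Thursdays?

18

January has 31 days; it has five Thursdays when Thursday falls among the first (month-length − 28) days — i.e. when January 1 is one of Thursday/Wednesday/Tuesday.
January 1 by year: 1824:Thu✓ 1825:Sat 1826:Sun 1827:Mon 1828:Tue✓ 1829:Thu✓ 1830:Fri 1831:Sat 1832:Sun 1833:Tue✓ 1834:Wed✓ 1835:Thu✓ 1836:Fri 1837:Sun 1838:Mon …(12 more)… 1851:Wed✓ 1852:Thu✓ 1853:Sat 1854:Sun 1855:Mon 1856:Tue✓ 1857:Thu✓ 1858:Fri 1859:Sat 1860:Sun 1861:Tue✓ 1862:Wed✓ 1863:Thu✓ 1864:Fri 1865:Sun
Years with five Thursdays: 1824, 1828, 1829, 1833, 1834, 1835, 1839, 1840, 1845, 1846, 1850, 1851, 1852, 1856, 1857, 1861, 1862, 1863 → 18.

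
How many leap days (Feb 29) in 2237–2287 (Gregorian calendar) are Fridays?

2

Leap years in 2237–2287: 12 of them.
Feb 29 weekday advances by 5 (mod 7) from one leap year to the next four years later (or differs when a century non-leap intervenes).
Leap-day weekdays: 2240:Sat 2244:Thu 2248:Tue 2252:Sun 2256:Fri✓ 2260:Wed 2264:Mon 2268:Sat 2272:Thu 2276:Tue 2280:Sun 2284:Fri✓
Friday: 2256, 2284 → 2.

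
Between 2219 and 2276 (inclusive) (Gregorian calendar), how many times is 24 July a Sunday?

8

Track 24 July's weekday year by year (advancing +1, or +2 across a Feb 29):
  2219: Sat  2220: Mon (+2)  2221: Tue (+1)  2222: Wed (+1)  2223: Thu (+1)
  2224: Sat (+2)  2225: Sun (+1) ✓  2226: Mon (+1)  2227: Tue (+1)  2228: Thu (+2)
  2229: Fri (+1)  2230: Sat (+1)  2231: Sun (+1) ✓  2232: Tue (+2)  … (30 more years) …
  2263: Fri (+1)  2264: Sun (+2) ✓  2265: Mon (+1)  2266: Tue (+1)  2267: Wed (+1)
  2268: Fri (+2)  2269: Sat (+1)  2270: Sun (+1) ✓  2271: Mon (+1)  2272: Wed (+2)
  2273: Thu (+1)  2274: Fri (+1)  2275: Sat (+1)  2276: Mon (+2)
Sunday years: 2225, 2231, 2236, 2242, 2253, 2259, 2264, 2270 — 8 in total.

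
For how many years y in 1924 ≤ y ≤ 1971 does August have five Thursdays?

August has 31 days; it has five Thursdays when Thursday falls among the first (month-length − 28) days — i.e. when August 1 is one of Thursday/Wednesday/Tuesday.
August 1 by year: 1924:Fri 1925:Sat 1926:Sun 1927:Mon 1928:Wed✓ 1929:Thu✓ 1930:Fri 1931:Sat 1932:Mon 1933:Tue✓ 1934:Wed✓ 1935:Thu✓ 1936:Sat 1937:Sun 1938:Mon …(18 more)… 1957:Thu✓ 1958:Fri 1959:Sat 1960:Mon 1961:Tue✓ 1962:Wed✓ 1963:Thu✓ 1964:Sat 1965:Sun 1966:Mon 1967:Tue✓ 1968:Thu✓ 1969:Fri 1970:Sat 1971:Sun
Years with five Thursdays: 1928, 1929, 1933, 1934, 1935, 1939, 1940, 1944, 1945, 1946, 1950, 1951, 1956, 1957, 1961, 1962, 1963, 1967, 1968 → 19.

19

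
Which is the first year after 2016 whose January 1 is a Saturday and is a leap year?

Jan 1 advances by 2 weekdays after a leap year and by 1 after a common year.
2016: Jan 1 is Friday (leap).
2017: Sunday
2018: Monday
2019: Tuesday
2020: Wednesday (leap)
2021: Friday
2022: Saturday
2023: Sunday
2024: Monday (leap)
2025: Wednesday
2026: Thursday
2027: Friday
2028: Saturday (leap)
2028 begins on a Saturday and is a leap year.

2028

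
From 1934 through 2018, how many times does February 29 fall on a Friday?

3

Leap years in 1934–2018: 21 of them.
Feb 29 weekday advances by 5 (mod 7) from one leap year to the next four years later (or differs when a century non-leap intervenes).
Leap-day weekdays: 1936:Sat 1940:Thu 1944:Tue 1948:Sun 1952:Fri✓ 1956:Wed 1960:Mon 1964:Sat 1968:Thu 1972:Tue 1976:Sun 1980:Fri✓ 1984:Wed 1988:Mon 1992:Sat 1996:Thu 2000:Tue 2004:Sun 2008:Fri✓ 2012:Wed 2016:Mon
Friday: 1952, 1980, 2008 → 3.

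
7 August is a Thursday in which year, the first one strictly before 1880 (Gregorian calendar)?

1879

From one year to the next, a fixed date's weekday advances by 1, or by 2 when a Feb 29 lies between the two dates.
1880: August 7 is Saturday.
1879: Thursday (−2)
7 August falls on a Thursday in 1879.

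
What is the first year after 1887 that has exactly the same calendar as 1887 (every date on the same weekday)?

1898

Two years share a calendar iff Jan 1 falls on the same weekday and both are leap or both are common. 1887: Jan 1 is Saturday, common year.
1888: Jan 1 Sunday, leap
1889: Jan 1 Tuesday, common
1890: Jan 1 Wednesday, common
1891: Jan 1 Thursday, common
1892: Jan 1 Friday, leap
1893: Jan 1 Sunday, common
1894: Jan 1 Monday, common
1895: Jan 1 Tuesday, common
1896: Jan 1 Wednesday, leap
1897: Jan 1 Friday, common
1898: Jan 1 Saturday, common
1898 matches on both conditions.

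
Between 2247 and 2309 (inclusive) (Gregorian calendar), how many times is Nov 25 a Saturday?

9

Track Nov 25's weekday year by year (advancing +1, or +2 across a Feb 29):
  2247: Thu  2248: Sat (+2) ✓  2249: Sun (+1)  2250: Mon (+1)  2251: Tue (+1)
  2252: Thu (+2)  2253: Fri (+1)  2254: Sat (+1) ✓  2255: Sun (+1)  2256: Tue (+2)
  2257: Wed (+1)  2258: Thu (+1)  2259: Fri (+1)  2260: Sun (+2)  … (35 more years) …
  2296: Wed (+2)  2297: Thu (+1)  2298: Fri (+1)  2299: Sat (+1) ✓  2300: Sun (+1)
  2301: Mon (+1)  2302: Tue (+1)  2303: Wed (+1)  2304: Fri (+2)  2305: Sat (+1) ✓
  2306: Sun (+1)  2307: Mon (+1)  2308: Wed (+2)  2309: Thu (+1)
Saturday years: 2248, 2254, 2265, 2271, 2276, 2282, 2293, 2299, 2305 — 9 in total.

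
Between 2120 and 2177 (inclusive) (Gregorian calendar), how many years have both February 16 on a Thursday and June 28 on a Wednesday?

6

Check each year's weekday for February 16 and June 28:
  2120: Fri/Fri  2121: Sun/Sat  2122: Mon/Sun  2123: Tue/Mon  2124: Wed/Wed  2125: Fri/Thu  2126: Sat/Fri  2127: Sun/Sat  2128: Mon/Mon  2129: Wed/Tue  2130: Thu/Wed ✓  2131: Fri/Thu  2132: Sat/Sat  2133: Mon/Sun  …(30 more)…  2164: Thu/Thu  2165: Sat/Fri  2166: Sun/Sat  2167: Mon/Sun  2168: Tue/Tue  2169: Thu/Wed ✓  2170: Fri/Thu  2171: Sat/Fri  2172: Sun/Sun  2173: Tue/Mon  2174: Wed/Tue  2175: Thu/Wed ✓  2176: Fri/Fri  2177: Sun/Sat
Both conditions hold in: 2130, 2141, 2147, 2158, 2169, 2175 — 6.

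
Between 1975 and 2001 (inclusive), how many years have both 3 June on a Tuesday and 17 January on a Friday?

Check each year's weekday for 3 June and 17 January:
  1975: Tue/Fri ✓  1976: Thu/Sat  1977: Fri/Mon  1978: Sat/Tue  1979: Sun/Wed  1980: Tue/Thu  1981: Wed/Sat  1982: Thu/Sun  1983: Fri/Mon  1984: Sun/Tue  1985: Mon/Thu  1986: Tue/Fri ✓  1987: Wed/Sat  1988: Fri/Sun  1989: Sat/Tue  1990: Sun/Wed  1991: Mon/Thu  1992: Wed/Fri  1993: Thu/Sun  1994: Fri/Mon  1995: Sat/Tue  1996: Mon/Wed  1997: Tue/Fri ✓  1998: Wed/Sat  1999: Thu/Sun  2000: Sat/Mon  2001: Sun/Wed
Both conditions hold in: 1975, 1986, 1997 — 3.

3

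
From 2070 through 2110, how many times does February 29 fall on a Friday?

Leap years in 2070–2110: 9 of them.
Feb 29 weekday advances by 5 (mod 7) from one leap year to the next four years later (or differs when a century non-leap intervenes).
Leap-day weekdays: 2072:Mon 2076:Sat 2080:Thu 2084:Tue 2088:Sun 2092:Fri✓ 2096:Wed 2104:Fri✓ 2108:Wed
Friday: 2092, 2104 → 2.

2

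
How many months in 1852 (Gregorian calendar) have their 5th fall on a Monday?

Check the 5th of each month of 1852: Jan 5: Mon, Feb 5: Thu, Mar 5: Fri, Apr 5: Mon, May 5: Wed, Jun 5: Sat, Jul 5: Mon, Aug 5: Thu, Sep 5: Sun, Oct 5: Tue, Nov 5: Fri, Dec 5: Sun.
Monday occurs in January, April, July — 3 months.

3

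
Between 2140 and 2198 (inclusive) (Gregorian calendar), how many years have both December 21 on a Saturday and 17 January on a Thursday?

Check each year's weekday for December 21 and 17 January:
  2140: Wed/Sun  2141: Thu/Tue  2142: Fri/Wed  2143: Sat/Thu ✓  2144: Mon/Fri  2145: Tue/Sun  2146: Wed/Mon  2147: Thu/Tue  2148: Sat/Wed  2149: Sun/Fri  2150: Mon/Sat  2151: Tue/Sun  2152: Thu/Mon  2153: Fri/Wed  …(31 more)…  2185: Wed/Mon  2186: Thu/Tue  2187: Fri/Wed  2188: Sun/Thu  2189: Mon/Sat  2190: Tue/Sun  2191: Wed/Mon  2192: Fri/Tue  2193: Sat/Thu ✓  2194: Sun/Fri  2195: Mon/Sat  2196: Wed/Sun  2197: Thu/Tue  2198: Fri/Wed
Both conditions hold in: 2143, 2154, 2165, 2171, 2182, 2193 — 6.

6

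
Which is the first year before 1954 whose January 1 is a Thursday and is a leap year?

Jan 1 advances by 2 weekdays after a leap year and by 1 after a common year.
1954: Jan 1 is Friday.
1953: Thursday
1952: Tuesday (leap)
1951: Monday
1950: Sunday
1949: Saturday
1948: Thursday (leap)
1948 begins on a Thursday and is a leap year.

1948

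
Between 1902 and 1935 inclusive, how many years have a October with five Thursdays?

15

October has 31 days; it has five Thursdays when Thursday falls among the first (month-length − 28) days — i.e. when October 1 is one of Thursday/Wednesday/Tuesday.
October 1 by year: 1902:Wed✓ 1903:Thu✓ 1904:Sat 1905:Sun 1906:Mon 1907:Tue✓ 1908:Thu✓ 1909:Fri 1910:Sat 1911:Sun 1912:Tue✓ 1913:Wed✓ 1914:Thu✓ 1915:Fri 1916:Sun …(4 more)… 1921:Sat 1922:Sun 1923:Mon 1924:Wed✓ 1925:Thu✓ 1926:Fri 1927:Sat 1928:Mon 1929:Tue✓ 1930:Wed✓ 1931:Thu✓ 1932:Sat 1933:Sun 1934:Mon 1935:Tue✓
Years with five Thursdays: 1902, 1903, 1907, 1908, 1912, 1913, 1914, 1918, 1919, 1924, 1925, 1929, 1930, 1931, 1935 → 15.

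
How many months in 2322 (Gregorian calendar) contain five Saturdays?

4

A month of length L has five Saturdays iff its first Saturday is on day ≤ L−28 (so day 1–3 in a 31-day month, 1–2 in a 30-day month, day 1 in a leap February).
Checking each month of 2322: Jan starts Sun (31d); Feb starts Wed (28d); Mar starts Wed (31d); Apr starts Sat (30d) ✓; May starts Mon (31d); Jun starts Thu (30d); Jul starts Sat (31d) ✓; Aug starts Tue (31d); Sep starts Fri (30d) ✓; Oct starts Sun (31d); Nov starts Wed (30d); Dec starts Fri (31d) ✓.
Five-Saturday months: April, July, September, December → 4.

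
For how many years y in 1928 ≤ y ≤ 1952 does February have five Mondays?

1

February has 28 days (29 in leap years); it has five Mondays when Monday falls among the first (month-length − 28) days — i.e. when February 1 is Monday in a leap year (never in a common year).
February 1 by year: 1928:Wed 1929:Fri 1930:Sat 1931:Sun 1932:Mon✓ 1933:Wed 1934:Thu 1935:Fri 1936:Sat 1937:Mon 1938:Tue 1939:Wed 1940:Thu 1941:Sat 1942:Sun 1943:Mon 1944:Tue 1945:Thu 1946:Fri 1947:Sat 1948:Sun 1949:Tue 1950:Wed 1951:Thu 1952:Fri
Years with five Mondays: 1932 → 1.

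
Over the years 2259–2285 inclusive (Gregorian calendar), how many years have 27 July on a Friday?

4

Track 27 July's weekday year by year (advancing +1, or +2 across a Feb 29):
  2259: Wed  2260: Fri (+2) ✓  2261: Sat (+1)  2262: Sun (+1)  2263: Mon (+1)
  2264: Wed (+2)  2265: Thu (+1)  2266: Fri (+1) ✓  2267: Sat (+1)  2268: Mon (+2)
  2269: Tue (+1)  2270: Wed (+1)  2271: Thu (+1)  2272: Sat (+2)  2273: Sun (+1)
  2274: Mon (+1)  2275: Tue (+1)  2276: Thu (+2)  2277: Fri (+1) ✓  2278: Sat (+1)
  2279: Sun (+1)  2280: Tue (+2)  2281: Wed (+1)  2282: Thu (+1)  2283: Fri (+1) ✓
  2284: Sun (+2)  2285: Mon (+1)
Friday years: 2260, 2266, 2277, 2283 — 4 in total.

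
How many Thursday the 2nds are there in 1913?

2

Check the 2nd of each month of 1913: Jan 2: Thu, Feb 2: Sun, Mar 2: Sun, Apr 2: Wed, May 2: Fri, Jun 2: Mon, Jul 2: Wed, Aug 2: Sat, Sep 2: Tue, Oct 2: Thu, Nov 2: Sun, Dec 2: Tue.
Thursday occurs in January, October — 2 months.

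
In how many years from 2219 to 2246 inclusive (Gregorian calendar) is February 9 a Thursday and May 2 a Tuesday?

Check each year's weekday for February 9 and May 2:
  2219: Tue/Sun  2220: Wed/Tue  2221: Fri/Wed  2222: Sat/Thu  2223: Sun/Fri  2224: Mon/Sun  2225: Wed/Mon  2226: Thu/Tue ✓  2227: Fri/Wed  2228: Sat/Fri  2229: Mon/Sat  2230: Tue/Sun  2231: Wed/Mon  2232: Thu/Wed  2233: Sat/Thu  2234: Sun/Fri  2235: Mon/Sat  2236: Tue/Mon  2237: Thu/Tue ✓  2238: Fri/Wed  2239: Sat/Thu  2240: Sun/Sat  2241: Tue/Sun  2242: Wed/Mon  2243: Thu/Tue ✓  2244: Fri/Thu  2245: Sun/Fri  2246: Mon/Sat
Both conditions hold in: 2226, 2237, 2243 — 3.

3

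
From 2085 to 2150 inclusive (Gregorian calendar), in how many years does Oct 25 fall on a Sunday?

Track Oct 25's weekday year by year (advancing +1, or +2 across a Feb 29):
  2085: Thu  2086: Fri (+1)  2087: Sat (+1)  2088: Mon (+2)  2089: Tue (+1)
  2090: Wed (+1)  2091: Thu (+1)  2092: Sat (+2)  2093: Sun (+1) ✓  2094: Mon (+1)
  2095: Tue (+1)  2096: Thu (+2)  2097: Fri (+1)  2098: Sat (+1)  … (38 more years) …
  2137: Fri (+1)  2138: Sat (+1)  2139: Sun (+1) ✓  2140: Tue (+2)  2141: Wed (+1)
  2142: Thu (+1)  2143: Fri (+1)  2144: Sun (+2) ✓  2145: Mon (+1)  2146: Tue (+1)
  2147: Wed (+1)  2148: Fri (+2)  2149: Sat (+1)  2150: Sun (+1) ✓
Sunday years: 2093, 2099, 2105, 2111, 2116, 2122, 2133, 2139, 2144, 2150 — 10 in total.

10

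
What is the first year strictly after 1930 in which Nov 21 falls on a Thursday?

From one year to the next, a fixed date's weekday advances by 1, or by 2 when a Feb 29 lies between the two dates.
1930: November 21 is Friday.
1931: Saturday (+1)
1932: Monday (+2)
1933: Tuesday (+1)
1934: Wednesday (+1)
1935: Thursday (+1)
Nov 21 falls on a Thursday in 1935.

1935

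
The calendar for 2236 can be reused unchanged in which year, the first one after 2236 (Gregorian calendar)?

Two years share a calendar iff Jan 1 falls on the same weekday and both are leap or both are common. 2236: Jan 1 is Friday, leap year.
2237: Jan 1 Sunday, common
2238: Jan 1 Monday, common
2239: Jan 1 Tuesday, common
2240: Jan 1 Wednesday, leap
2241: Jan 1 Friday, common
2242: Jan 1 Saturday, common
2243: Jan 1 Sunday, common
2244: Jan 1 Monday, leap
2245: Jan 1 Wednesday, common
2246: Jan 1 Thursday, common
2247: Jan 1 Friday, common
2248: Jan 1 Saturday, leap
2249: Jan 1 Monday, common
2250: Jan 1 Tuesday, common
2251: Jan 1 Wednesday, common
2252: Jan 1 Thursday, leap
2253: Jan 1 Saturday, common
2254: Jan 1 Sunday, common
2255: Jan 1 Monday, common
2256: Jan 1 Tuesday, leap
2257: Jan 1 Thursday, common
2258: Jan 1 Friday, common
2259: Jan 1 Saturday, common
2260: Jan 1 Sunday, leap
2261: Jan 1 Tuesday, common
2262: Jan 1 Wednesday, common
2263: Jan 1 Thursday, common
2264: Jan 1 Friday, leap
2264 matches on both conditions.

2264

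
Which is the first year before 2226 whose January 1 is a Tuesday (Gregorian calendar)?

2222

Jan 1 advances by 2 weekdays after a leap year and by 1 after a common year.
2226: Jan 1 is Sunday.
2225: Saturday
2224: Thursday (leap)
2223: Wednesday
2222: Tuesday
2222 begins on a Tuesday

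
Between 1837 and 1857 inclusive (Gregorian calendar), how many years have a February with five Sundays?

1

February has 28 days (29 in leap years); it has five Sundays when Sunday falls among the first (month-length − 28) days — i.e. when February 1 is Sunday in a leap year (never in a common year).
February 1 by year: 1837:Wed 1838:Thu 1839:Fri 1840:Sat 1841:Mon 1842:Tue 1843:Wed 1844:Thu 1845:Sat 1846:Sun 1847:Mon 1848:Tue 1849:Thu 1850:Fri 1851:Sat 1852:Sun✓ 1853:Tue 1854:Wed 1855:Thu 1856:Fri 1857:Sun
Years with five Sundays: 1852 → 1.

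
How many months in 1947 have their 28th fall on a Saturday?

1

Check the 28th of each month of 1947: Jan 28: Tue, Feb 28: Fri, Mar 28: Fri, Apr 28: Mon, May 28: Wed, Jun 28: Sat, Jul 28: Mon, Aug 28: Thu, Sep 28: Sun, Oct 28: Tue, Nov 28: Fri, Dec 28: Sun.
Saturday occurs in June — 1 month.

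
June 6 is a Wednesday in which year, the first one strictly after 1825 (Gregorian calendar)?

1827

From one year to the next, a fixed date's weekday advances by 1, or by 2 when a Feb 29 lies between the two dates.
1825: June 6 is Monday.
1826: Tuesday (+1)
1827: Wednesday (+1)
June 6 falls on a Wednesday in 1827.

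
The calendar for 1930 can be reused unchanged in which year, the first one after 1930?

1941

Two years share a calendar iff Jan 1 falls on the same weekday and both are leap or both are common. 1930: Jan 1 is Wednesday, common year.
1931: Jan 1 Thursday, common
1932: Jan 1 Friday, leap
1933: Jan 1 Sunday, common
1934: Jan 1 Monday, common
1935: Jan 1 Tuesday, common
1936: Jan 1 Wednesday, leap
1937: Jan 1 Friday, common
1938: Jan 1 Saturday, common
1939: Jan 1 Sunday, common
1940: Jan 1 Monday, leap
1941: Jan 1 Wednesday, common
1941 matches on both conditions.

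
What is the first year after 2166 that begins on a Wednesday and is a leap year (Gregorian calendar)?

Jan 1 advances by 2 weekdays after a leap year and by 1 after a common year.
2166: Jan 1 is Wednesday.
2167: Thursday
2168: Friday (leap)
2169: Sunday
2170: Monday
2171: Tuesday
2172: Wednesday (leap)
2172 begins on a Wednesday and is a leap year.

2172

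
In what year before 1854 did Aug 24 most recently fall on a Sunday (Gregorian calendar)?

From one year to the next, a fixed date's weekday advances by 1, or by 2 when a Feb 29 lies between the two dates.
1854: August 24 is Thursday.
1853: Wednesday (−1)
1852: Tuesday (−1)
1851: Sunday (−2)
Aug 24 falls on a Sunday in 1851.

1851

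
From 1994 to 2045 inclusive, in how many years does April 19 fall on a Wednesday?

Track April 19's weekday year by year (advancing +1, or +2 across a Feb 29):
  1994: Tue  1995: Wed (+1) ✓  1996: Fri (+2)  1997: Sat (+1)  1998: Sun (+1)
  1999: Mon (+1)  2000: Wed (+2) ✓  2001: Thu (+1)  2002: Fri (+1)  2003: Sat (+1)
  2004: Mon (+2)  2005: Tue (+1)  2006: Wed (+1) ✓  2007: Thu (+1)  … (24 more years) …
  2032: Mon (+2)  2033: Tue (+1)  2034: Wed (+1) ✓  2035: Thu (+1)  2036: Sat (+2)
  2037: Sun (+1)  2038: Mon (+1)  2039: Tue (+1)  2040: Thu (+2)  2041: Fri (+1)
  2042: Sat (+1)  2043: Sun (+1)  2044: Tue (+2)  2045: Wed (+1) ✓
Wednesday years: 1995, 2000, 2006, 2017, 2023, 2028, 2034, 2045 — 8 in total.

8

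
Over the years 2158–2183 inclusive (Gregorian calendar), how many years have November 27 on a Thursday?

4

Track November 27's weekday year by year (advancing +1, or +2 across a Feb 29):
  2158: Mon  2159: Tue (+1)  2160: Thu (+2) ✓  2161: Fri (+1)  2162: Sat (+1)
  2163: Sun (+1)  2164: Tue (+2)  2165: Wed (+1)  2166: Thu (+1) ✓  2167: Fri (+1)
  2168: Sun (+2)  2169: Mon (+1)  2170: Tue (+1)  2171: Wed (+1)  2172: Fri (+2)
  2173: Sat (+1)  2174: Sun (+1)  2175: Mon (+1)  2176: Wed (+2)  2177: Thu (+1) ✓
  2178: Fri (+1)  2179: Sat (+1)  2180: Mon (+2)  2181: Tue (+1)  2182: Wed (+1)
  2183: Thu (+1) ✓
Thursday years: 2160, 2166, 2177, 2183 — 4 in total.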